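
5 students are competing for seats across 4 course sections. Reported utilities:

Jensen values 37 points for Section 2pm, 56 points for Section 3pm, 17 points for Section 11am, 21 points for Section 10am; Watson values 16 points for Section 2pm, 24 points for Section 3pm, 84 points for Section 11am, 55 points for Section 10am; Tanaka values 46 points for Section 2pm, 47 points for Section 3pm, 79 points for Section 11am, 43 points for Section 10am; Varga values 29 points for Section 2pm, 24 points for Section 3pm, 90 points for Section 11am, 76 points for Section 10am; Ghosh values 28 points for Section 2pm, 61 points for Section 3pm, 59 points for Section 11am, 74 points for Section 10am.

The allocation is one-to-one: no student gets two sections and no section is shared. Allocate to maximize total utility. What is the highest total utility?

Maximum total: 267 points

Optimal: Tanaka→Section 2pm (46 points), Ghosh→Section 3pm (61 points), Watson→Section 11am (84 points), Varga→Section 10am (76 points) — total 46+61+84+76 = 267 points.
Column-greedy (each section in turn goes to its best remaining student) gives 252 points, worse by 15.
Next-best assignment: Tanaka→Section 2pm, Jensen→Section 3pm, Varga→Section 11am, Ghosh→Section 10am = 266 points.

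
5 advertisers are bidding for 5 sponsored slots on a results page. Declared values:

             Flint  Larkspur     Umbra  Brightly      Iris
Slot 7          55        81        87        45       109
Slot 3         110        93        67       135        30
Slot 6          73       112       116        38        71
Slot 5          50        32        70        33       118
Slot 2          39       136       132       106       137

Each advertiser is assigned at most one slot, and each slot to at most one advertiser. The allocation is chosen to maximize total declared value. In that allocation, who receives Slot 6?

Umbra receives Slot 6.

Treat this as an assignment problem: match each advertiser to one slot.
Optimal: Flint→Slot 7 ($55), Larkspur→Slot 2 ($136), Umbra→Slot 6 ($116), Brightly→Slot 3 ($135), Iris→Slot 5 ($118) — total 55+136+116+135+118 = $560.
Row-greedy (each advertiser in turn takes its best remaining slot) gives $525, worse by 35.
Swapping Larkspur↔Iris (Larkspur→Slot 5 $32, Iris→Slot 2 $137) loses 85.
Umbra's own top slot is Slot 2 ($132), but forcing Umbra→Slot 2 and reassigning the rest optimally gives only $552 — worse by 8.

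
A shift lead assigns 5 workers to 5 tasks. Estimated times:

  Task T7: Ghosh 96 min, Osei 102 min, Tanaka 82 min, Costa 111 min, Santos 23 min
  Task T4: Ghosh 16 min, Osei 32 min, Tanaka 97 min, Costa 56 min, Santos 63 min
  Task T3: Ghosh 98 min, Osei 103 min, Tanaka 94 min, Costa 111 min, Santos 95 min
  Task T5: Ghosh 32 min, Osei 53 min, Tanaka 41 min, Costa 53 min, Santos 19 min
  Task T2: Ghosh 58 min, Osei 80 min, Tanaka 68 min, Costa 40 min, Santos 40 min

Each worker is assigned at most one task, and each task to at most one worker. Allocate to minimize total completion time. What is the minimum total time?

Optimal: Ghosh→Task T5 (32 min), Osei→Task T4 (32 min), Tanaka→Task T3 (94 min), Costa→Task T2 (40 min), Santos→Task T7 (23 min) — total 32+32+94+40+23 = 221 min.
Row-greedy (each worker in turn takes its cheapest remaining task) gives 343 min, worse by 122.
Next-best assignment: Ghosh→Task T4, Osei→Task T3, Tanaka→Task T5, Costa→Task T2, Santos→Task T7 = 223 min.

Minimum total: 221 min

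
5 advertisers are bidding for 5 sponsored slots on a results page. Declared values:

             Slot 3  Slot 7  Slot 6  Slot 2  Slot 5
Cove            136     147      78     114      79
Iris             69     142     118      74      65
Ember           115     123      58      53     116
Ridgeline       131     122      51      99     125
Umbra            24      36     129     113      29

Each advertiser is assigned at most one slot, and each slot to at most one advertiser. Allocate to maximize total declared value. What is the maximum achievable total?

This is a one-to-one assignment (maximum-weight bipartite matching).
Optimal: Cove→Slot 2 ($114), Iris→Slot 7 ($142), Ember→Slot 5 ($116), Ridgeline→Slot 3 ($131), Umbra→Slot 6 ($129) — total 114+142+116+131+129 = $632.
Row-greedy (each advertiser in turn takes its best remaining slot) gives $625, worse by 7.
Next-best assignment: Cove→Slot 7, Iris→Slot 6, Ember→Slot 5, Ridgeline→Slot 3, Umbra→Slot 2 = $625.
No other one-to-one assignment exceeds $632.

Maximum total: $632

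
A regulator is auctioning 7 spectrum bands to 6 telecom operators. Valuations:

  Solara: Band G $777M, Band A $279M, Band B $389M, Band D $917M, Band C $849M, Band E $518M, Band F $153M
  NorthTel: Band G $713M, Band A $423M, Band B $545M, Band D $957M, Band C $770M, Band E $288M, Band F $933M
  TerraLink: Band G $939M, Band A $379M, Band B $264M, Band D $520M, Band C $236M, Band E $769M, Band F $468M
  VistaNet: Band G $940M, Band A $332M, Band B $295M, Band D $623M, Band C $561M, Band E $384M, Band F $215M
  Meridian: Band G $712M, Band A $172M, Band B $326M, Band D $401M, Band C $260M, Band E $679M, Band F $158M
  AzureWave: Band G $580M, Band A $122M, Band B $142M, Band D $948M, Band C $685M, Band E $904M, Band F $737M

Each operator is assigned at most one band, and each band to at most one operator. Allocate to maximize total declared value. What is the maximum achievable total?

This is a one-to-one assignment (maximum-weight bipartite matching).
Optimal: Solara→Band C ($849M), NorthTel→Band F ($933M), TerraLink→Band E ($769M), VistaNet→Band G ($940M), Meridian→Band B ($326M), AzureWave→Band D ($948M) — total 849+933+769+940+326+948 = $4765M.
Row-greedy (each operator in turn takes its best remaining band) gives $4171M, worse by 594.
Every other assignment is strictly worse.

Maximum total: $4765M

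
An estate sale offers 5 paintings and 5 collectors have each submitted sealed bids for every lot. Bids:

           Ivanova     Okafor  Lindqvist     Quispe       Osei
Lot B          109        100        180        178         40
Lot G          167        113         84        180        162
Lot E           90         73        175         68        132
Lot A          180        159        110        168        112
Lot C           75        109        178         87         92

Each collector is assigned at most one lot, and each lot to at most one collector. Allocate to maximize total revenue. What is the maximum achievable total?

Maximum total: $814

Optimal: Ivanova→Lot G ($167), Okafor→Lot A ($159), Lindqvist→Lot C ($178), Quispe→Lot B ($178), Osei→Lot E ($132) — total 167+159+178+178+132 = $814.
Every other assignment is strictly worse.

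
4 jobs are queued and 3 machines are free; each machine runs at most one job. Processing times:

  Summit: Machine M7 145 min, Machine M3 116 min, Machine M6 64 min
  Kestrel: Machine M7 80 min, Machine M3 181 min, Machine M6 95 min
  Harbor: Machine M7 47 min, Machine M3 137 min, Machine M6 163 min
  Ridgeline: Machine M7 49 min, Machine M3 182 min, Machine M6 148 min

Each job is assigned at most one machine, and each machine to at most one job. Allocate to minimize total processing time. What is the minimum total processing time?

Optimal: Ridgeline→Machine M7 (49 min), Harbor→Machine M3 (137 min), Summit→Machine M6 (64 min) — total 49+137+64 = 250 min.
Row-greedy (each job in turn takes its cheapest remaining machine) gives 281 min, worse by 31.

Minimum total: 250 min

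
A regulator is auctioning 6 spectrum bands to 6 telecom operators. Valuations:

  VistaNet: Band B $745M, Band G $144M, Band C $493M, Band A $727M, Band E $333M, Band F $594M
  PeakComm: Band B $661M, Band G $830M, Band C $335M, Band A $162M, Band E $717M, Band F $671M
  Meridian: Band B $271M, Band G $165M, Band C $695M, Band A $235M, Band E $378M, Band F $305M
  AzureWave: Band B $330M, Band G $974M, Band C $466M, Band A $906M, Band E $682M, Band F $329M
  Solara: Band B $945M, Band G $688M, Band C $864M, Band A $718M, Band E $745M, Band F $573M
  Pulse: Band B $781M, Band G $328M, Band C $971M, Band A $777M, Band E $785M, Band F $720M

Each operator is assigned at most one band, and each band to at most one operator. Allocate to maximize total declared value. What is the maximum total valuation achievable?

This is the linear assignment problem.
Optimal: VistaNet→Band A ($727M), PeakComm→Band F ($671M), Meridian→Band C ($695M), AzureWave→Band G ($974M), Solara→Band B ($945M), Pulse→Band E ($785M) — total 727+671+695+974+945+785 = $4797M.
Row-greedy (each operator in turn takes its best remaining band) gives $4641M, worse by 156.
Next-best assignment: VistaNet→Band A, PeakComm→Band E, Meridian→Band C, AzureWave→Band G, Solara→Band B, Pulse→Band F = $4778M.
Swapping PeakComm↔Pulse (PeakComm→Band E $717M, Pulse→Band F $720M) loses 19.
Checked against all permutations: $4797M is optimal.

Maximum total: $4797M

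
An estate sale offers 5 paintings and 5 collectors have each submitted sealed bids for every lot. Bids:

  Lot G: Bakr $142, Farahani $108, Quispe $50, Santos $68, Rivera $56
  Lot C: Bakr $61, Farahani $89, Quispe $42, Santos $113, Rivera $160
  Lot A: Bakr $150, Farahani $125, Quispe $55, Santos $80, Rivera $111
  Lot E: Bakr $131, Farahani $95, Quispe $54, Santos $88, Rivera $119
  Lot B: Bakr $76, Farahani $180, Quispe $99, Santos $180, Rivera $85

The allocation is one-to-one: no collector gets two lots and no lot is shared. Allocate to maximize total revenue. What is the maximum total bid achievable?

Max total: $661

This is a one-to-one assignment (maximum-weight bipartite matching).
Optimal: Bakr→Lot G ($142), Farahani→Lot A ($125), Quispe→Lot E ($54), Santos→Lot B ($180), Rivera→Lot C ($160) — total 142+125+54+180+160 = $661.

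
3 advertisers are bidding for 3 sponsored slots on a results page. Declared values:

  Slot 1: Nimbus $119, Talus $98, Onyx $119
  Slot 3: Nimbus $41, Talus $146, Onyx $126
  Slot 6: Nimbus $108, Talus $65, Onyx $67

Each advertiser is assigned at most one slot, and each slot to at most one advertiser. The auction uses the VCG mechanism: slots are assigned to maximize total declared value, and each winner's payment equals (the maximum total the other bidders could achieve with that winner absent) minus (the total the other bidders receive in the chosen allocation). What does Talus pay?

Efficient allocation: Nimbus→Slot 6 ($108), Talus→Slot 3 ($146), Onyx→Slot 1 ($119); total welfare W = $373.
Talus receives Slot 3 at value $146, so the others get W − 146 = $227.
Without Talus: best allocation of the remaining 2 bidders over all 3 slots is Nimbus→Slot 1 ($119), Onyx→Slot 3 ($126), total $245.
VCG payment = (others' best without Talus) − (others' welfare with Talus) = 245 − 227 = $18.

Talus pays $18.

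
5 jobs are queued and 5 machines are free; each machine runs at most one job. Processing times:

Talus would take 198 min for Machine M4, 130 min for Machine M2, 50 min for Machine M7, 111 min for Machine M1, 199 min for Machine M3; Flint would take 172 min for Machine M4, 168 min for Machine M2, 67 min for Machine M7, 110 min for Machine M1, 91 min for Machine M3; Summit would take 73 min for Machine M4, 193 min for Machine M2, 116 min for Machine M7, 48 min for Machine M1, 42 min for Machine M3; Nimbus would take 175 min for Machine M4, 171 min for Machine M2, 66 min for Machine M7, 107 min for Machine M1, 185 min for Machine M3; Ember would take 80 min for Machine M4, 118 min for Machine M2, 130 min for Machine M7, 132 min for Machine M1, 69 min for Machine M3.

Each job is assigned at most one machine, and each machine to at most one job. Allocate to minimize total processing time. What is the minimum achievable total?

This is a one-to-one assignment (minimum-cost bipartite matching).
Optimal: Talus→Machine M2 (130 min), Flint→Machine M3 (91 min), Summit→Machine M1 (48 min), Nimbus→Machine M7 (66 min), Ember→Machine M4 (80 min) — total 130+91+48+66+80 = 415 min.
Row-greedy (each job in turn takes its cheapest remaining machine) gives 440 min, worse by 25.
Next-best assignment: Talus→Machine M2, Flint→Machine M7, Summit→Machine M3, Nimbus→Machine M1, Ember→Machine M4 = 426 min.
Swapping Ember↔Flint (Ember→Machine M3 69 min, Flint→Machine M4 172 min) adds 70.
Every other assignment is strictly worse.

Minimum total: 415 min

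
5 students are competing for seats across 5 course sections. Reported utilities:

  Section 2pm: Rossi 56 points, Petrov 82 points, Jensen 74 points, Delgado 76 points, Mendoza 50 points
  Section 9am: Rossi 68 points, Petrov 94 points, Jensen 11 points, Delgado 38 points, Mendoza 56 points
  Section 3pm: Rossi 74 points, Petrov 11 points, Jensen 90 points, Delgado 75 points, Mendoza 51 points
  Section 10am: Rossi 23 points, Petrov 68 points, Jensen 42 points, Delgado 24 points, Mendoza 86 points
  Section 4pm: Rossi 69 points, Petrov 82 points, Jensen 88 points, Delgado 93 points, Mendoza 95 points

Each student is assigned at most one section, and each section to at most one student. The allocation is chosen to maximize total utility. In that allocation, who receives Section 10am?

Mendoza receives Section 10am.

Optimal: Rossi→Section 3pm (74 points), Petrov→Section 9am (94 points), Jensen→Section 2pm (74 points), Delgado→Section 4pm (93 points), Mendoza→Section 10am (86 points) — total 74+94+74+93+86 = 421 points.
Row-greedy (each student in turn takes its best remaining section) gives 418 points, worse by 3.
Next-best assignment: Rossi→Section 2pm, Petrov→Section 9am, Jensen→Section 3pm, Delgado→Section 4pm, Mendoza→Section 10am = 419 points.
Swapping Rossi↔Mendoza (Rossi→Section 10am 23 points, Mendoza→Section 3pm 51 points) loses 86.
Mendoza's own top section is Section 4pm (95 points), but forcing Mendoza→Section 4pm and reassigning the rest optimally gives only 397 points — worse by 24.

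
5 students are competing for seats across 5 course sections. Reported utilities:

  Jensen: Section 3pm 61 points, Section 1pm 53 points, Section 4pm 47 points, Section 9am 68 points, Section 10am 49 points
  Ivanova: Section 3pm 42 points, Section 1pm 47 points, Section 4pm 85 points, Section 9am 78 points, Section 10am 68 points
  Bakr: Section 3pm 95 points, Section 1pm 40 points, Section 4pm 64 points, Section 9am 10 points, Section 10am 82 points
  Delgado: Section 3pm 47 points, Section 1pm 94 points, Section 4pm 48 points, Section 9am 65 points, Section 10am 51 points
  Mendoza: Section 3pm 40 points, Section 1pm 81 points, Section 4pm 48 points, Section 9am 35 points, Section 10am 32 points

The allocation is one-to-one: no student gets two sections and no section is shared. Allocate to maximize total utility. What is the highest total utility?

Optimal: Jensen→Section 9am (68 points), Ivanova→Section 4pm (85 points), Bakr→Section 3pm (95 points), Delgado→Section 10am (51 points), Mendoza→Section 1pm (81 points) — total 68+85+95+51+81 = 380 points.
Row-greedy (each student in turn takes its best remaining section) gives 374 points, worse by 6.
Swapping Delgado↔Bakr (Delgado→Section 3pm 47 points, Bakr→Section 10am 82 points) loses 17.
Every other assignment is strictly worse.

Maximum total: 380 points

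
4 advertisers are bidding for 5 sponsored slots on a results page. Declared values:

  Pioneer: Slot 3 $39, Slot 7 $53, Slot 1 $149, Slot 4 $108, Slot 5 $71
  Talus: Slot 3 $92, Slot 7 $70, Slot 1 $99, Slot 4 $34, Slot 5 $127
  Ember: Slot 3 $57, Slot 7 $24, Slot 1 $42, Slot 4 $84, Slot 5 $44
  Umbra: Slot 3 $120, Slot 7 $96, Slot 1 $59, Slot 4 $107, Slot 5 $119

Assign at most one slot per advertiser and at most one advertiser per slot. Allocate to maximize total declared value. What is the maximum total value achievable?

This is a one-to-one assignment (maximum-weight bipartite matching).
Optimal: Pioneer→Slot 1 ($149), Talus→Slot 5 ($127), Ember→Slot 4 ($84), Umbra→Slot 3 ($120) — total 149+127+84+120 = $480.
Column-greedy (each slot in turn goes to its best remaining advertiser) gives $423, worse by 57.
Next-best assignment: Pioneer→Slot 1, Talus→Slot 5, Ember→Slot 4, Umbra→Slot 7 = $456.
Swapping Ember↔Umbra (Ember→Slot 3 $57, Umbra→Slot 4 $107) loses 40.

Max total: $480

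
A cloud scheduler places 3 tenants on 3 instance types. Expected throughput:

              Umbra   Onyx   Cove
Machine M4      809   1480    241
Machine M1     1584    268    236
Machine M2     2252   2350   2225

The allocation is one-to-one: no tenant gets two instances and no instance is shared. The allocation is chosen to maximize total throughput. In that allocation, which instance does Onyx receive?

Optimal: Umbra→Machine M1 (1584 ops/s), Onyx→Machine M4 (1480 ops/s), Cove→Machine M2 (2225 ops/s) — total 1584+1480+2225 = 5289 ops/s.
Checked against all permutations: 5289 ops/s is optimal.
Onyx's own top instance is Machine M2 (2350 ops/s), but forcing Onyx→Machine M2 and reassigning the rest optimally gives only 4175 ops/s — worse by 1114.

Onyx receives Machine M4.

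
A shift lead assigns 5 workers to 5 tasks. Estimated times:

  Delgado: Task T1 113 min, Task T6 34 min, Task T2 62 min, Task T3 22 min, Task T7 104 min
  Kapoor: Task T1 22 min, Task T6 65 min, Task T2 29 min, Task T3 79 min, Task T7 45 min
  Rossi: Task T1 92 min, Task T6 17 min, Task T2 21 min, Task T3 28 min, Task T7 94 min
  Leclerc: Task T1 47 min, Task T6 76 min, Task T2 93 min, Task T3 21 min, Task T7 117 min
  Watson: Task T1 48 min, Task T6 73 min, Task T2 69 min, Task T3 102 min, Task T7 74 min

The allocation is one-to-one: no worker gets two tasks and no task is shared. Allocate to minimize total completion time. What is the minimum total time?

Minimum total: 169 min

Optimal: Delgado→Task T6 (34 min), Kapoor→Task T7 (45 min), Rossi→Task T2 (21 min), Leclerc→Task T3 (21 min), Watson→Task T1 (48 min) — total 34+45+21+21+48 = 169 min.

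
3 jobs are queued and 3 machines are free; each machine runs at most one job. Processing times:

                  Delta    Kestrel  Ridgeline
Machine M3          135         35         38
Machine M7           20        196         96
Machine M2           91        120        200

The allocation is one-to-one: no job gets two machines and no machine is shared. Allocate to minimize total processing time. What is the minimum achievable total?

Optimal: Delta→Machine M7 (20 min), Kestrel→Machine M2 (120 min), Ridgeline→Machine M3 (38 min) — total 20+120+38 = 178 min.
Column-greedy (each machine in turn goes to its cheapest remaining job) gives 255 min, worse by 77.
Next-best assignment: Delta→Machine M2, Kestrel→Machine M3, Ridgeline→Machine M7 = 222 min.
No other one-to-one assignment undercuts 178 min.

Min total: 178 min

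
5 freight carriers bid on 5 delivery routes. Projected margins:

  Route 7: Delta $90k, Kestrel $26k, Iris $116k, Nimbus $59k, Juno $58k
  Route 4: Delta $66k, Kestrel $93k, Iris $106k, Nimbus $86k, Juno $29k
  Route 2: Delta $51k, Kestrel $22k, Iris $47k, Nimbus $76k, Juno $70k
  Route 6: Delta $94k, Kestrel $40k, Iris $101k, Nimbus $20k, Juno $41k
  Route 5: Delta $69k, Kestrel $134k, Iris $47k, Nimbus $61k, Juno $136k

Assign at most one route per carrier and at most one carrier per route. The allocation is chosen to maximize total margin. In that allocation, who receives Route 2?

Optimal: Delta→Route 6 ($94k), Kestrel→Route 4 ($93k), Iris→Route 7 ($116k), Nimbus→Route 2 ($76k), Juno→Route 5 ($136k) — total 94+93+116+76+136 = $515k.
Row-greedy (each carrier in turn takes its best remaining route) gives $500k, worse by 15.
Swapping Juno↔Kestrel (Juno→Route 4 $29k, Kestrel→Route 5 $134k) loses 66.
Nimbus's own top route is Route 4 ($86k), but forcing Nimbus→Route 4 and reassigning the rest optimally gives only $500k — worse by 15.

Nimbus receives Route 2.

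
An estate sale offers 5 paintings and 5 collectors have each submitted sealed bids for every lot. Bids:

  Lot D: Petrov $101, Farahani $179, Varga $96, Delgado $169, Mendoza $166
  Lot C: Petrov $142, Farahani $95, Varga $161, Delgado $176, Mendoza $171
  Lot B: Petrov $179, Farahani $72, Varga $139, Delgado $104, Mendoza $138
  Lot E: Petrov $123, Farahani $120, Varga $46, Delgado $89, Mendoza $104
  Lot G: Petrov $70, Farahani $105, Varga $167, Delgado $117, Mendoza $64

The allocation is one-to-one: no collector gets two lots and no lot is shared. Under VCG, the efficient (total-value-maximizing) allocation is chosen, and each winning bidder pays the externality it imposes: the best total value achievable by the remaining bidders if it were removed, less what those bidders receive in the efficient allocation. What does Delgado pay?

Delgado pays $64.

Efficient allocation: Petrov→Lot B ($179), Farahani→Lot E ($120), Varga→Lot G ($167), Delgado→Lot C ($176), Mendoza→Lot D ($166); total welfare W = $808.
Delgado receives Lot C at value $176, so the others get W − 176 = $632.
Without Delgado: best allocation of the remaining 4 bidders over all 5 lots is Petrov→Lot B ($179), Farahani→Lot D ($179), Varga→Lot G ($167), Mendoza→Lot C ($171), total $696.
VCG payment = (others' best without Delgado) − (others' welfare with Delgado) = 696 − 632 = $64.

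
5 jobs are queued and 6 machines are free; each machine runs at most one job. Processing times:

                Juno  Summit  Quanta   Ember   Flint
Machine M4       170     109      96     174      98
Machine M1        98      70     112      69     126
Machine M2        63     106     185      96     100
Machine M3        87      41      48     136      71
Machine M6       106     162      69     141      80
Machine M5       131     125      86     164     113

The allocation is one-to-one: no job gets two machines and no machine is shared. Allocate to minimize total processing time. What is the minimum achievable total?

Minimum total: 339 min

Optimal: Juno→Machine M2 (63 min), Summit→Machine M3 (41 min), Quanta→Machine M5 (86 min), Ember→Machine M1 (69 min), Flint→Machine M6 (80 min) — total 63+41+86+69+80 = 339 min.
Row-greedy (each job in turn takes its cheapest remaining machine) gives 340 min, worse by 1.
Next-best assignment: Juno→Machine M2, Summit→Machine M3, Quanta→Machine M6, Ember→Machine M1, Flint→Machine M4 = 340 min.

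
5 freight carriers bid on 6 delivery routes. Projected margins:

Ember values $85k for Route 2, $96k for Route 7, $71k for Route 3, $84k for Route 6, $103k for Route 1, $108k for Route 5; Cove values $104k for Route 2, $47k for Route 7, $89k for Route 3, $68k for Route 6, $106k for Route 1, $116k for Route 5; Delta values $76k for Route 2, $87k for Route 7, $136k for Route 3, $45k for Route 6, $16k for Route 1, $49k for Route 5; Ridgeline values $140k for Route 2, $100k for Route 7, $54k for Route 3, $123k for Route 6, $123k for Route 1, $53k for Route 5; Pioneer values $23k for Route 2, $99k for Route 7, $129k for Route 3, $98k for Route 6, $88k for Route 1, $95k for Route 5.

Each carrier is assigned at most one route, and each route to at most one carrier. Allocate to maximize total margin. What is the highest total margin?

Max total: $594k

Optimal: Ember→Route 1 ($103k), Cove→Route 5 ($116k), Delta→Route 3 ($136k), Ridgeline→Route 2 ($140k), Pioneer→Route 7 ($99k) — total 103+116+136+140+99 = $594k.
Row-greedy (each carrier in turn takes its best remaining route) gives $589k, worse by 5.
Next-best assignment: Ember→Route 1, Cove→Route 5, Delta→Route 3, Ridgeline→Route 2, Pioneer→Route 6 = $593k.
Checked against all permutations: $594k is optimal.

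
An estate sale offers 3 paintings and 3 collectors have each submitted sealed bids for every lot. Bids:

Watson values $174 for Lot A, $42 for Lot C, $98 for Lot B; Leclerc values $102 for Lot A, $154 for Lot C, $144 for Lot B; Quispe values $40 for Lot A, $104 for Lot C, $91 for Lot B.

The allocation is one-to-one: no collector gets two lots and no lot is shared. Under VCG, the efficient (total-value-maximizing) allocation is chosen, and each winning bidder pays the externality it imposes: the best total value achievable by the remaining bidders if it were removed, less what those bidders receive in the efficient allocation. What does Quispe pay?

Quispe pays $10.

Efficient allocation: Watson→Lot A ($174), Leclerc→Lot B ($144), Quispe→Lot C ($104); total welfare W = $422.
Quispe receives Lot C at value $104, so the others get W − 104 = $318.
Without Quispe: best allocation of the remaining 2 bidders over all 3 lots is Watson→Lot A ($174), Leclerc→Lot C ($154), total $328.
VCG payment = (others' best without Quispe) − (others' welfare with Quispe) = 328 − 318 = $10.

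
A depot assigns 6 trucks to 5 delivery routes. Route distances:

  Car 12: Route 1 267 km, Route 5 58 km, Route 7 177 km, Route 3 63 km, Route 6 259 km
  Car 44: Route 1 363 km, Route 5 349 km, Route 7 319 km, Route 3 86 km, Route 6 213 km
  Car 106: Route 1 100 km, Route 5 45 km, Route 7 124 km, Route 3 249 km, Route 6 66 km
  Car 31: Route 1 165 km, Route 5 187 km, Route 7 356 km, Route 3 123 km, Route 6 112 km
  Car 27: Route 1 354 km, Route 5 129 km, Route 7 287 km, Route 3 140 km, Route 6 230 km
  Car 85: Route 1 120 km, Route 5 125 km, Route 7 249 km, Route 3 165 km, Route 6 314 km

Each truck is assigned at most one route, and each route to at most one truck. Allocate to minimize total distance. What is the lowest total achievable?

This is a one-to-one assignment (minimum-cost bipartite matching).
Optimal: Car 85→Route 1 (120 km), Car 12→Route 5 (58 km), Car 106→Route 7 (124 km), Car 44→Route 3 (86 km), Car 31→Route 6 (112 km) — total 120+58+124+86+112 = 500 km.
Column-greedy (each route in turn goes to its cheapest remaining truck) gives 605 km, worse by 105.
Next-best assignment: Car 85→Route 1, Car 106→Route 5, Car 12→Route 7, Car 44→Route 3, Car 31→Route 6 = 540 km.
Every other assignment is strictly worse.

Minimum total: 500 km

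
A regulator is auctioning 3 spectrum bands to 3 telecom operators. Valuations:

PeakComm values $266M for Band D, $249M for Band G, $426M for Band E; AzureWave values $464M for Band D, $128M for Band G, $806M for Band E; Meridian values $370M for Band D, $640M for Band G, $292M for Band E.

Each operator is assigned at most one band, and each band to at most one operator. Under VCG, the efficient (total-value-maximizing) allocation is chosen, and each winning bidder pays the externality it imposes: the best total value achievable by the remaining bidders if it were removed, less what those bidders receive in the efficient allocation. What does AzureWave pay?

AzureWave pays $160M.

Efficient allocation: PeakComm→Band D ($266M), AzureWave→Band E ($806M), Meridian→Band G ($640M); total welfare W = $1712M.
AzureWave receives Band E at value $806M, so the others get W − 806 = $906M.
Without AzureWave: best allocation of the remaining 2 bidders over all 3 bands is PeakComm→Band E ($426M), Meridian→Band G ($640M), total $1066M.
VCG payment = (others' best without AzureWave) − (others' welfare with AzureWave) = 1066 − 906 = $160M.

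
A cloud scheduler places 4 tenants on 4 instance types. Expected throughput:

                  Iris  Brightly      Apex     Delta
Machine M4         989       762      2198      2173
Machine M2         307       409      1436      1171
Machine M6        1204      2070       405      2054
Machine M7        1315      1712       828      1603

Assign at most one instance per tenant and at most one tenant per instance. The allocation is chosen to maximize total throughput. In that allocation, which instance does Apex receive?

Optimal: Iris→Machine M7 (1315 ops/s), Brightly→Machine M6 (2070 ops/s), Apex→Machine M2 (1436 ops/s), Delta→Machine M4 (2173 ops/s) — total 1315+2070+1436+2173 = 6994 ops/s.
Column-greedy (each instance in turn goes to its best remaining tenant) gives 6754 ops/s, worse by 240.
Swapping Brightly↔Delta (Brightly→Machine M4 762 ops/s, Delta→Machine M6 2054 ops/s) loses 1427.
Apex's own top instance is Machine M4 (2198 ops/s), but forcing Apex→Machine M4 and reassigning the rest optimally gives only 6754 ops/s — worse by 240.

Apex receives Machine M2.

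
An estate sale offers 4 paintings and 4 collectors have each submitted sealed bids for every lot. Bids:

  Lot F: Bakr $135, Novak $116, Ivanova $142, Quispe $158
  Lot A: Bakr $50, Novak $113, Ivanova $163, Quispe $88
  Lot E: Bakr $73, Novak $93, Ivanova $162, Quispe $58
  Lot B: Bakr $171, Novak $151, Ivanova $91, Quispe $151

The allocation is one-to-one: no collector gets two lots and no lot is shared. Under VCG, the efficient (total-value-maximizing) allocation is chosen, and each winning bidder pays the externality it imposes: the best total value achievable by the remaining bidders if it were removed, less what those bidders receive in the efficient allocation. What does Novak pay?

Efficient allocation: Bakr→Lot B ($171), Novak→Lot A ($113), Ivanova→Lot E ($162), Quispe→Lot F ($158); total welfare W = $604.
Novak receives Lot A at value $113, so the others get W − 113 = $491.
Without Novak: best allocation of the remaining 3 bidders over all 4 lots is Bakr→Lot B ($171), Ivanova→Lot A ($163), Quispe→Lot F ($158), total $492.
VCG payment = (others' best without Novak) − (others' welfare with Novak) = 492 − 491 = $1.

Novak pays $1.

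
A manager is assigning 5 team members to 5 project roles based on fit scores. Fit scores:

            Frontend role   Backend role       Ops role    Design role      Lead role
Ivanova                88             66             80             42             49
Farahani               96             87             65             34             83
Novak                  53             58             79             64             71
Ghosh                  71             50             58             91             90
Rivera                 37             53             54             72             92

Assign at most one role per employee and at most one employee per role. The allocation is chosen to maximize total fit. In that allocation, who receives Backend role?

Farahani receives Backend role.

Treat this as an assignment problem: match each employee to one role.
Optimal: Ivanova→Frontend role (88 pts), Farahani→Backend role (87 pts), Novak→Ops role (79 pts), Ghosh→Design role (91 pts), Rivera→Lead role (92 pts) — total 88+87+79+91+92 = 437 pts.
Max-entry greedy (repeatedly take the single best remaining cell) gives 417 pts, worse by 20.
Checked against all permutations: 437 pts is optimal.
Farahani's own top role is Frontend role (96 pts), but forcing Farahani→Frontend role and reassigning the rest optimally gives only 424 pts — worse by 13.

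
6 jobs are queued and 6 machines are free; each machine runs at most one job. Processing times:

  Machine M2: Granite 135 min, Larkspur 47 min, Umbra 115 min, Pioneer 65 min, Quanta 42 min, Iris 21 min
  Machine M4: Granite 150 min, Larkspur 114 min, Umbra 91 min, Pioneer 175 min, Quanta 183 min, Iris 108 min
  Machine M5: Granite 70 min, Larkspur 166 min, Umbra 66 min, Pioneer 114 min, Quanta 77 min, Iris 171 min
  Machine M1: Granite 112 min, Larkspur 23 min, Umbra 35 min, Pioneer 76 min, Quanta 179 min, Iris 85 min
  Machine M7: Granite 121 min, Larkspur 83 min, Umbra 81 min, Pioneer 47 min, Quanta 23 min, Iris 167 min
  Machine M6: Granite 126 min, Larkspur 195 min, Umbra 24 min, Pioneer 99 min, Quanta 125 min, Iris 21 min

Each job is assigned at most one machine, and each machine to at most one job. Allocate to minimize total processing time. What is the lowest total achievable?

Minimum total: 293 min

This is a one-to-one assignment (minimum-cost bipartite matching).
Optimal: Granite→Machine M5 (70 min), Larkspur→Machine M1 (23 min), Umbra→Machine M4 (91 min), Pioneer→Machine M2 (65 min), Quanta→Machine M7 (23 min), Iris→Machine M6 (21 min) — total 70+23+91+65+23+21 = 293 min.
Min-entry greedy (repeatedly take the single cheapest remaining cell) gives 336 min, worse by 43.
Next-best assignment: Granite→Machine M5, Larkspur→Machine M1, Umbra→Machine M4, Pioneer→Machine M7, Quanta→Machine M2, Iris→Machine M6 = 294 min.
Swapping Quanta↔Larkspur (Quanta→Machine M1 179 min, Larkspur→Machine M7 83 min) adds 216.
Every other assignment is strictly worse.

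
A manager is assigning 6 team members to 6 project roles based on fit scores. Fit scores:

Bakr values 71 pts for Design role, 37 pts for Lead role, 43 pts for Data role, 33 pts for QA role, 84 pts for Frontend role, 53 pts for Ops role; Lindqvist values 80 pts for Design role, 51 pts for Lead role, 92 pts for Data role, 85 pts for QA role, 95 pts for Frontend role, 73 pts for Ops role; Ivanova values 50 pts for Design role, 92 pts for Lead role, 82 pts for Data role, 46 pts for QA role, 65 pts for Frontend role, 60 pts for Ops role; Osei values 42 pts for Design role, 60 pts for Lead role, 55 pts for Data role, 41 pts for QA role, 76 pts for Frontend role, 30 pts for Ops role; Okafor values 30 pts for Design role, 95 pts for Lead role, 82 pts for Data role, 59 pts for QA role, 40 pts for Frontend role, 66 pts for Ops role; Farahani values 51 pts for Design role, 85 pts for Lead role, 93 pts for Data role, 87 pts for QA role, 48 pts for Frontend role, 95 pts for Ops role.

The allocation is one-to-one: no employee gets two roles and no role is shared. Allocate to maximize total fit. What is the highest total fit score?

Max total: 504 pts

Optimal: Bakr→Design role (71 pts), Lindqvist→QA role (85 pts), Ivanova→Data role (82 pts), Osei→Frontend role (76 pts), Okafor→Lead role (95 pts), Farahani→Ops role (95 pts) — total 71+85+82+76+95+95 = 504 pts.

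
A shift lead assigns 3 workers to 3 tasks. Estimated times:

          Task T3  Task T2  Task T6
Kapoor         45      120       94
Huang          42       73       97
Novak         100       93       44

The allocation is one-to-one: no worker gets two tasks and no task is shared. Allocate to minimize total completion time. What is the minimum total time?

Minimum total: 162 min

Optimal: Kapoor→Task T3 (45 min), Huang→Task T2 (73 min), Novak→Task T6 (44 min) — total 45+73+44 = 162 min.
Column-greedy (each task in turn goes to its cheapest remaining worker) gives 229 min, worse by 67.
Swapping Huang↔Kapoor (Huang→Task T3 42 min, Kapoor→Task T2 120 min) adds 44.
No other one-to-one assignment undercuts 162 min.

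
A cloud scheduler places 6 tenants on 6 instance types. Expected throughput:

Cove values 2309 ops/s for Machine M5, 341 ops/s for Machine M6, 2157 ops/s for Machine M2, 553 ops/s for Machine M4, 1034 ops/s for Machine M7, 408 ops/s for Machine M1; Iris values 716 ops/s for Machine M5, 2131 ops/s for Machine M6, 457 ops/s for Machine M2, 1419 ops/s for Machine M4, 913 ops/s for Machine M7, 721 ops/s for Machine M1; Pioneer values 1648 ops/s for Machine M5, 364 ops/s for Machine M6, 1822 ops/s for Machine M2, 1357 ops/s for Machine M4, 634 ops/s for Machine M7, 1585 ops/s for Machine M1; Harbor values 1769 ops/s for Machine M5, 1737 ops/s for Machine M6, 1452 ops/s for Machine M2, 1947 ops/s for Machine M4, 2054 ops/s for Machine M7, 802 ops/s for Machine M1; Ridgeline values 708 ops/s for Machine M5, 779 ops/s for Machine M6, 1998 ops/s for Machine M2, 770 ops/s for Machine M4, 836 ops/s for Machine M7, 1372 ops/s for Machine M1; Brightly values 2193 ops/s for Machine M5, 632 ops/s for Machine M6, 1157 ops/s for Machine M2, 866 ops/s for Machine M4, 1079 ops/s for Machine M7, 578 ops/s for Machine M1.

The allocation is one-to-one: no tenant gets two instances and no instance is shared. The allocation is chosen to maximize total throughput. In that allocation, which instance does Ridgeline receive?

Ridgeline receives Machine M1.

Optimal: Cove→Machine M2 (2157 ops/s), Iris→Machine M6 (2131 ops/s), Pioneer→Machine M4 (1357 ops/s), Harbor→Machine M7 (2054 ops/s), Ridgeline→Machine M1 (1372 ops/s), Brightly→Machine M5 (2193 ops/s) — total 2157+2131+1357+2054+1372+2193 = 11264 ops/s.
Row-greedy (each tenant in turn takes its best remaining instance) gives 10554 ops/s, worse by 710.
Ridgeline's own top instance is Machine M2 (1998 ops/s), but forcing Ridgeline→Machine M2 and reassigning the rest optimally gives only 11049 ops/s — worse by 215.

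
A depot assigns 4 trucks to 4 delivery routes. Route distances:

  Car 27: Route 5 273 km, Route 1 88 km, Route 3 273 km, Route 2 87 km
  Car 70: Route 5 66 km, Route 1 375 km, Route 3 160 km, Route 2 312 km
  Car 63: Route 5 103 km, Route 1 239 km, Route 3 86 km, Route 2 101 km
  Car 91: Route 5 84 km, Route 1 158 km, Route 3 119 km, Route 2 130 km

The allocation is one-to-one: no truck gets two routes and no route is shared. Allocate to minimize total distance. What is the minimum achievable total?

Minimum total: 370 km

Optimal: Car 27→Route 1 (88 km), Car 70→Route 5 (66 km), Car 63→Route 3 (86 km), Car 91→Route 2 (130 km) — total 88+66+86+130 = 370 km.
Row-greedy (each truck in turn takes its cheapest remaining route) gives 397 km, worse by 27.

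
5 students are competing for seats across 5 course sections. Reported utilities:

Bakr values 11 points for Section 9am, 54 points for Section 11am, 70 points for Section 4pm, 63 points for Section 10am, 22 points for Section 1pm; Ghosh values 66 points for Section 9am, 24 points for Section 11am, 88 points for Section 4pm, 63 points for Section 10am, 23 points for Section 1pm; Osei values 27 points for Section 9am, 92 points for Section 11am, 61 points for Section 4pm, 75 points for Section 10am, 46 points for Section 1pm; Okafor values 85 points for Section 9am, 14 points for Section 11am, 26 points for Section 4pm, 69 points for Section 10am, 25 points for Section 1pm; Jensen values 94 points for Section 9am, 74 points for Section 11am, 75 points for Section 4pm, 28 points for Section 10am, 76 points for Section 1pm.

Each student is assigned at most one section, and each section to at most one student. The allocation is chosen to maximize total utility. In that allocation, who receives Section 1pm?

This is a one-to-one assignment (maximum-weight bipartite matching).
Optimal: Bakr→Section 10am (63 points), Ghosh→Section 4pm (88 points), Osei→Section 11am (92 points), Okafor→Section 9am (85 points), Jensen→Section 1pm (76 points) — total 63+88+92+85+76 = 404 points.
Max-entry greedy (repeatedly take the single best remaining cell) gives 365 points, worse by 39.
Jensen's own top section is Section 9am (94 points), but forcing Jensen→Section 9am and reassigning the rest optimally gives only 365 points — worse by 39.

Jensen receives Section 1pm.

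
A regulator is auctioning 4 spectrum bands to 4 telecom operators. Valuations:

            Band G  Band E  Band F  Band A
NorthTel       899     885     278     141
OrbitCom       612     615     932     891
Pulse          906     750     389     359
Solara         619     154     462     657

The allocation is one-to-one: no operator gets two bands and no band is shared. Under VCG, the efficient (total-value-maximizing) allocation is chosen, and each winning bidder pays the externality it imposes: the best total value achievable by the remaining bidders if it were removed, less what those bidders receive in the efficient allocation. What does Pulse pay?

Pulse pays $14M.

Efficient allocation: NorthTel→Band E ($885M), OrbitCom→Band F ($932M), Pulse→Band G ($906M), Solara→Band A ($657M); total welfare W = $3380M.
Pulse receives Band G at value $906M, so the others get W − 906 = $2474M.
Without Pulse: best allocation of the remaining 3 bidders over all 4 bands is NorthTel→Band G ($899M), OrbitCom→Band F ($932M), Solara→Band A ($657M), total $2488M.
VCG payment = (others' best without Pulse) − (others' welfare with Pulse) = 2488 − 2474 = $14M.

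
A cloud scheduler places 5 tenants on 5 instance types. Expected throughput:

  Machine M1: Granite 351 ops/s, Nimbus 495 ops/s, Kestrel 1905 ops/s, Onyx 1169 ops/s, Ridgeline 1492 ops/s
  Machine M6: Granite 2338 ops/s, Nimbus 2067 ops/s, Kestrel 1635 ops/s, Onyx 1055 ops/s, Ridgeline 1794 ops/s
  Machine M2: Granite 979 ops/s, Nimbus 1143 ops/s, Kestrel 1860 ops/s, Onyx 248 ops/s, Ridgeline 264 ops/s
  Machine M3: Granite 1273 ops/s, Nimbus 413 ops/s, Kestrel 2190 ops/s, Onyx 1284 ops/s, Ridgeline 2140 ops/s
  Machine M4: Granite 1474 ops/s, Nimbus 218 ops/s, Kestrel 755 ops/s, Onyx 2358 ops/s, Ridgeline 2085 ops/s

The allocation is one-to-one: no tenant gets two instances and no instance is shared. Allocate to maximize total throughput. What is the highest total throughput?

Maximum total: 9884 ops/s

This is a one-to-one assignment (maximum-weight bipartite matching).
Optimal: Granite→Machine M6 (2338 ops/s), Nimbus→Machine M2 (1143 ops/s), Kestrel→Machine M1 (1905 ops/s), Onyx→Machine M4 (2358 ops/s), Ridgeline→Machine M3 (2140 ops/s) — total 2338+1143+1905+2358+2140 = 9884 ops/s.
Max-entry greedy (repeatedly take the single best remaining cell) gives 9521 ops/s, worse by 363.
Swapping Nimbus↔Granite (Nimbus→Machine M6 2067 ops/s, Granite→Machine M2 979 ops/s) loses 435.
No other one-to-one assignment exceeds 9884 ops/s.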